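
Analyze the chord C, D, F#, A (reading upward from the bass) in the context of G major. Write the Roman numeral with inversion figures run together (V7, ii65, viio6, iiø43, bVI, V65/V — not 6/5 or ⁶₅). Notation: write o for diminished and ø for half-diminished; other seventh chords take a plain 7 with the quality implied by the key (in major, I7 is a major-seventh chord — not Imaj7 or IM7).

The pitches D-F#-A-C form a dominant seventh chord rooted on D.
D is scale degree 5 in G major, and a dominant seventh chord on that degree is written V7.
With C in the bass the chord is in third inversion, so the figured bass is 42.

V42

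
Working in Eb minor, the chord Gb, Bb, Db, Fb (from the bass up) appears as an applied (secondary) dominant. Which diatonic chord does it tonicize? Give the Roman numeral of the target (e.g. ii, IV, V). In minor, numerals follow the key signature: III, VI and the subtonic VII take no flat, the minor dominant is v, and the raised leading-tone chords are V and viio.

The chord is a dominant seventh chord on Gb.
A dominant resolves down a perfect fifth: Gb → Cb. In Eb minor, Cb is scale degree 6, i.e. VI.

VI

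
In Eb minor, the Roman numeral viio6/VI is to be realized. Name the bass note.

Db

The applied chord viio6/VI is rooted on Bb: Bb-Db-Fb.
The figure 6 means first inversion — the third is in the bass.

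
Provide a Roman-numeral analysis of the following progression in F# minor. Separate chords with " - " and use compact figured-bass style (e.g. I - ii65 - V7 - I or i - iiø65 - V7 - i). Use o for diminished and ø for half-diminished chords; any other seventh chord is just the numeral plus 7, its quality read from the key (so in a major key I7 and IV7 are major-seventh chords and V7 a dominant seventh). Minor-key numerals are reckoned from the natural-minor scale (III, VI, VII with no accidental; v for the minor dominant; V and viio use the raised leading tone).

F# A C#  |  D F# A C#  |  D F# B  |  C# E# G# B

F#-A-C# has root F#, degree 1 in F# minor, so i.
D-F#-A-C#: major seventh chord on D = scale degree 6 → VI7.
D-F#-B has root B, degree 4 in F# minor, so iv6.
C#-E#-G#-B has root C#, degree 5 in F# minor, so V7.

i - VI7 - iv6 - V7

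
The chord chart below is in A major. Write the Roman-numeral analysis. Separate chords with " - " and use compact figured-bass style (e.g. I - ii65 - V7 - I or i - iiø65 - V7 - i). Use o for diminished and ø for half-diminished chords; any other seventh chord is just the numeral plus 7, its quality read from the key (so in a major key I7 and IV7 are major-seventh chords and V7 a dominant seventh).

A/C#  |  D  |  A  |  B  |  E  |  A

I6 - IV - I - V/V - V - I

A/C#: major triad on A = scale degree 1 → I6.
D has root D, degree 4 in A major, so IV.
A: root A is the tonic; major triad there is I.
B is the secondary dominant of V (major triad on B): V/V.
E has root E, degree 5 in A major, so V.
A: root A is the tonic; major triad there is I.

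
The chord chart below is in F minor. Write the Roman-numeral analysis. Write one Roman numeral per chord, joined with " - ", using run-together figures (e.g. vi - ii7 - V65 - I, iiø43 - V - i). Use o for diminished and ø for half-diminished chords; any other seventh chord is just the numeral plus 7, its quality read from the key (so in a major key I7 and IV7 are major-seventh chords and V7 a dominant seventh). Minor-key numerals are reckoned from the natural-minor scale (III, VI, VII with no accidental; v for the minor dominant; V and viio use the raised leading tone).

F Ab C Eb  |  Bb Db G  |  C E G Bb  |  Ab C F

F-Ab-C-Eb has root F, degree 1 in F minor, so i7.
Bb-Db-G has root G, degree 2 in F minor, so iio6.
C-E-G-Bb: dominant seventh chord on C = scale degree 5 → V7.
Ab-C-F: root F is the tonic; minor triad there is i6.

i7 - iio6 - V7 - i6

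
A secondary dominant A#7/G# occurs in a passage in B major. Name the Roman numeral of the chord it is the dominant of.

iii

The chord is a dominant seventh chord on A#.
A dominant resolves down a perfect fifth: A# → D#. In B major, D# is scale degree 3, i.e. iii.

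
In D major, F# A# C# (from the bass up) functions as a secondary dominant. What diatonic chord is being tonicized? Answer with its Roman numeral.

vi

The chord is a major triad on F#.
A dominant resolves down a perfect fifth: F# → B. In D major, B is scale degree 6, i.e. vi.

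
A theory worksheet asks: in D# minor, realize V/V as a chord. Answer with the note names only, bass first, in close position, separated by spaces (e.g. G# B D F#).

E# G## B#

The slash means an applied dominant: we want the dominant of V. In D# minor, V is A# major, and its dominant is built on E#.
Building a major triad on E# gives E#-G##-B#.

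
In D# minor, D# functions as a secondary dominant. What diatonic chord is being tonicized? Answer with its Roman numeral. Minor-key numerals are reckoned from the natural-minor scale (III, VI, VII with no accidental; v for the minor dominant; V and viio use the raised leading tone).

The chord is a major triad on D#.
A dominant resolves down a perfect fifth: D# → G#. In D# minor, G# is scale degree 4, i.e. iv.

iv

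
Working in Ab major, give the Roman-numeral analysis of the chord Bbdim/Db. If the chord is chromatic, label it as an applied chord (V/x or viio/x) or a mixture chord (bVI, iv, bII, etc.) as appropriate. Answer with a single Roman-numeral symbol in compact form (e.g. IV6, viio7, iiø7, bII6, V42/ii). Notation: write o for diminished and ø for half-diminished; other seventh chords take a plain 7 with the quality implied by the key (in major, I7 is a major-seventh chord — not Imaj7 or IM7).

The pitches Bb-Db-Fb form a diminished triad rooted on Bb.
Bb is the second degree of Ab major. This is the diminished supertonic triad, borrowed from the parallel minor.
With Db in the bass the chord is in first inversion, so the figured bass is 6.

iio6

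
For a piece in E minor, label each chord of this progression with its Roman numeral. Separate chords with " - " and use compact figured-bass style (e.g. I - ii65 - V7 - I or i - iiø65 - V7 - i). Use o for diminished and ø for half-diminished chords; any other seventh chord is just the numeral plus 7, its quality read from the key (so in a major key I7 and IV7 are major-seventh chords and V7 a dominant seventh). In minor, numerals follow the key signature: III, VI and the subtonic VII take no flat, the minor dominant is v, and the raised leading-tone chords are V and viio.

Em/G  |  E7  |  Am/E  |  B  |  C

Em/G: minor triad on E = scale degree 1 → i6.
E7: chromatic; E is V of iv, so V7/iv.
Am/E has root A, degree 4 in E minor, so iv64.
B has root B, degree 5 in E minor, so V.
C: major triad on C = scale degree 6 → VI.

i6 - V7/iv - iv64 - V - VI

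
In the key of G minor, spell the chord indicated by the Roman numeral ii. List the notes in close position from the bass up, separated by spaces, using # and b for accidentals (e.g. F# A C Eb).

Scale degree 2 in G minor is A; here the chord built on it is altered to a minor triad. ii is the minor supertonic, borrowed from the parallel major (the Dorian ii).
So the chord is A-C-E, a minor triad.

A C E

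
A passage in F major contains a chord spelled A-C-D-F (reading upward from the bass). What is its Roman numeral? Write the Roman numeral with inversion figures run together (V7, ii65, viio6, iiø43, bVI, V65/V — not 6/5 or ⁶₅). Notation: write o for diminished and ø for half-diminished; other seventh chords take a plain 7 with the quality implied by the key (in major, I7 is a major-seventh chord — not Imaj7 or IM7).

vi43

The pitches D-F-A-C form a minor seventh chord rooted on D.
D is scale degree 6 in F major, and a minor seventh chord on that degree is written vi7.
With A in the bass the chord is in second inversion, so the figured bass is 43.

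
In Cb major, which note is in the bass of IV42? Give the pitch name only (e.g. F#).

IV in Cb major has root Fb; the chord is Fb-Ab-Cb-Eb.
The figure 42 means third inversion — the seventh is in the bass.

Eb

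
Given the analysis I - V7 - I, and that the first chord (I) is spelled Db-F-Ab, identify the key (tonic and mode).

Db major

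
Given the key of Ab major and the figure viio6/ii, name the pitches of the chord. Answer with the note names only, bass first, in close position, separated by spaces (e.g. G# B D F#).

C Eb A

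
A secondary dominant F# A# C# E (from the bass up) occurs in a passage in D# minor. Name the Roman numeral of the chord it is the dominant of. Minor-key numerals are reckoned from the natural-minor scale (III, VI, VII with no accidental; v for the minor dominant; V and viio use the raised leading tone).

VI

The chord is a dominant seventh chord on F#.
A dominant resolves down a perfect fifth: F# → B. In D# minor, B is scale degree 6, i.e. VI.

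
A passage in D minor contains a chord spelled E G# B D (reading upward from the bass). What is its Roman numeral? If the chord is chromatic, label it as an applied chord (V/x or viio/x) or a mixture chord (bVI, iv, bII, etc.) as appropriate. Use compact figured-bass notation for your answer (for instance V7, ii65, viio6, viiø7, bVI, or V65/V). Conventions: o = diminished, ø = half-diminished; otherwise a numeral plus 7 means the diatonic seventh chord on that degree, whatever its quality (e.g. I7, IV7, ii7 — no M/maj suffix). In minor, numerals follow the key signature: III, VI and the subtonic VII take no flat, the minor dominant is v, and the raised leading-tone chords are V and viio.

V7/V

Stacked in thirds the chord is E-G#-B-D: a dominant seventh chord on E.
E is not a diatonic chord root with this quality in D minor, but it lies a perfect fifth above A (V), so the chord functions as an applied dominant of V.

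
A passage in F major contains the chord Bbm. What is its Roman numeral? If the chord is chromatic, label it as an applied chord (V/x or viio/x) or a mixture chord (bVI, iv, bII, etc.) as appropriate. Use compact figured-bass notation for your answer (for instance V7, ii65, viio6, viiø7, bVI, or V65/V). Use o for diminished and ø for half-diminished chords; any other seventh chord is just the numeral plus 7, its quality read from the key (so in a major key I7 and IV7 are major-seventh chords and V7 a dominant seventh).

The pitches Bb-Db-F form a minor triad rooted on Bb.
Bb is the fourth degree of F major. This is the minor subdominant, borrowed from the parallel minor.

iv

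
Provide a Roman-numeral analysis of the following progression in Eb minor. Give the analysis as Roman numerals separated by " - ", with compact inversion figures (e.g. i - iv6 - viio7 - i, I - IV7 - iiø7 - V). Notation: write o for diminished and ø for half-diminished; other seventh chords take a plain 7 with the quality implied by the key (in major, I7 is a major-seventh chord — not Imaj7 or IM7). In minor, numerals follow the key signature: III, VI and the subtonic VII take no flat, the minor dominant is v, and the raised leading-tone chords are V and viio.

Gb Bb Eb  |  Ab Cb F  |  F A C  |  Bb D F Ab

i6 - iio6 - V/V - V7

Gb-Bb-Eb has root Eb, degree 1 in Eb minor, so i6.
Ab-Cb-F has root F, degree 2 in Eb minor, so iio6.
F-A-C: chromatic; F is V of V, so V/V.
Bb-D-F-Ab has root Bb, degree 5 in Eb minor, so V7.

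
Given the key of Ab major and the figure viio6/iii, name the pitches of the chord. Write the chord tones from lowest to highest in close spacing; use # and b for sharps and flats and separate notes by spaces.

The slash marks an applied leading-tone chord: viio of iii. In Ab major, iii is C, so the leading tone to it is B, a half step below.
Building a diminished triad on B gives B-D-F.
The figured bass 6 indicates first inversion, placing the third (D) in the bass: D-F-B.

D F B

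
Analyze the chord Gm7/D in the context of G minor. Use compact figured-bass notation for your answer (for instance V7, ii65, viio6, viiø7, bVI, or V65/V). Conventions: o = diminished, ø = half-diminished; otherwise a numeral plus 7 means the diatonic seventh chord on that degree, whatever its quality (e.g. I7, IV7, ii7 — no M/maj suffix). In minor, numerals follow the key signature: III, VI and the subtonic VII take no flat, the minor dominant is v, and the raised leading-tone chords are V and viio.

The pitches G-Bb-D-F form a minor seventh chord rooted on G.
In G minor, G is the tonic; the diatonic minor seventh chord there is i7.
With D in the bass the chord is in second inversion, so the figured bass is 43.

i43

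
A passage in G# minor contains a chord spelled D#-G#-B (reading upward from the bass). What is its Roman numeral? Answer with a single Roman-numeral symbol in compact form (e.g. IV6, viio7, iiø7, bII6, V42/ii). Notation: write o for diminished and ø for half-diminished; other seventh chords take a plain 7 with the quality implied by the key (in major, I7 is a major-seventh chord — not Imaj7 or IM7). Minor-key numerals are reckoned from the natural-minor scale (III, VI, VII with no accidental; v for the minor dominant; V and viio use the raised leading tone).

i64

The pitches G#-B-D# form a minor triad rooted on G#.
G# is scale degree 1 in G# minor, and a minor triad on that degree is written i.
With D# in the bass the chord is in second inversion, so the figured bass is 64.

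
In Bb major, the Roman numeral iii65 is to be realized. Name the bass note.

iii in Bb major has root D; the chord is D-F-A-C.
The figure 65 means first inversion — the third is in the bass.

F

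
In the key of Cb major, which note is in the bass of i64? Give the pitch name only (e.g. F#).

Gb

i in Cb major has root Cb; the chord is Cb-Ebb-Gb.
The figure 64 means second inversion — the fifth is in the bass.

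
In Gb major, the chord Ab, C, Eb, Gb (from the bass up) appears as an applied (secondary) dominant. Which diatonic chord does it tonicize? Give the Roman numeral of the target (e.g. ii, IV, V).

V

The chord is a dominant seventh chord on Ab.
A dominant resolves down a perfect fifth: Ab → Db. In Gb major, Db is scale degree 5, i.e. V.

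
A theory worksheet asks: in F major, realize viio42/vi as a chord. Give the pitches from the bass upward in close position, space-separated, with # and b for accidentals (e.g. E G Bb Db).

viio42/vi is a secondary leading-tone chord. The target vi is D in F major; the applied chord is rooted a semitone below, on C#.
Building a fully diminished seventh chord on C# gives C#-E-G-Bb.
With the 42 figure the chord is in third inversion; from the bass Bb upward in close position it reads Bb-C#-E-G.

Bb C# E G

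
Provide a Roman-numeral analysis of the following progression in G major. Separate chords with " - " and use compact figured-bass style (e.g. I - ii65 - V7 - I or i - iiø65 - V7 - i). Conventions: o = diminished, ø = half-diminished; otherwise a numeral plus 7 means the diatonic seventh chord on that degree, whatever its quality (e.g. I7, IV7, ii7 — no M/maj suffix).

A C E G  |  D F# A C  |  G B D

A-C-E-G: root A is the supertonic; minor seventh chord there is ii7.
D-F#-A-C: root D is the dominant; dominant seventh chord there is V7.
G-B-D has root G, degree 1 in G major, so I.

ii7 - V7 - I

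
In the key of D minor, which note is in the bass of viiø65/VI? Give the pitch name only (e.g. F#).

The applied chord viiø65/VI is rooted on A: A-C-Eb-G.
The figure 65 means first inversion — the third is in the bass.

C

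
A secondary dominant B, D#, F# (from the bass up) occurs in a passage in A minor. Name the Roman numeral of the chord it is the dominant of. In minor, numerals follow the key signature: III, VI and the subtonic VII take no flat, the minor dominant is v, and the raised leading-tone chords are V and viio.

The chord is a major triad on B.
A dominant resolves down a perfect fifth: B → E. In A minor, E is scale degree 5, i.e. V.

V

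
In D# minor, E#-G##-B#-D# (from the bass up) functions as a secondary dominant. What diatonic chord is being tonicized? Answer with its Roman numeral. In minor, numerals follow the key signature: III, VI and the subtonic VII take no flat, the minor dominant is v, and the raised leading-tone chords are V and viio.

V

The chord is a dominant seventh chord on E#.
A dominant resolves down a perfect fifth: E# → A#. In D# minor, A# is scale degree 5, i.e. V.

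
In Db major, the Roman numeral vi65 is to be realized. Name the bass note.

vi in Db major has root Bb; the chord is Bb-Db-F-Ab.
The figure 65 means first inversion — the third is in the bass.

Db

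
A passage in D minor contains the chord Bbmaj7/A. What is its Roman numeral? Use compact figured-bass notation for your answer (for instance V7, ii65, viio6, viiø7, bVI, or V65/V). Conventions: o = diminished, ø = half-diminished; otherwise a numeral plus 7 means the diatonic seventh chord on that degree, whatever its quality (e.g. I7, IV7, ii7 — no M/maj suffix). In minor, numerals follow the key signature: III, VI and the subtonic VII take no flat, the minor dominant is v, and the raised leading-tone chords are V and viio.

VI42

The pitches Bb-D-F-A form a major seventh chord rooted on Bb.
In D minor, Bb is the submediant; the diatonic major seventh chord there is VI7.
With A in the bass the chord is in third inversion, so the figured bass is 42.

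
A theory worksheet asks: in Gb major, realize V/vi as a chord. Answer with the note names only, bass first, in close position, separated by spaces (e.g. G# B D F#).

Bb D F

V/vi is a secondary dominant — the dominant triad of vi. vi in Gb major is Eb, so the applied chord's root is Bb, a perfect fifth above.
Building a major triad on Bb gives Bb-D-F.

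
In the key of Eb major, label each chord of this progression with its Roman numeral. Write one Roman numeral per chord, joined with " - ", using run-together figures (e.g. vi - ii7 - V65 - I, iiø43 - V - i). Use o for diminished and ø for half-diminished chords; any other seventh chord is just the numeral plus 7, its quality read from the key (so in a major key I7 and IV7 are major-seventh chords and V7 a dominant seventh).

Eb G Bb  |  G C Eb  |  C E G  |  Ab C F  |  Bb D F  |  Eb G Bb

Eb-G-Bb has root Eb, degree 1 in Eb major, so I.
G-C-Eb: minor triad on C = scale degree 6 → vi64.
C-E-G: a major triad on C, the applied dominant of ii → V/ii.
Ab-C-F has root F, degree 2 in Eb major, so ii6.
Bb-D-F has root Bb, degree 5 in Eb major, so V.
Eb-G-Bb: root Eb is the tonic; major triad there is I.

I - vi64 - V/ii - ii6 - V - I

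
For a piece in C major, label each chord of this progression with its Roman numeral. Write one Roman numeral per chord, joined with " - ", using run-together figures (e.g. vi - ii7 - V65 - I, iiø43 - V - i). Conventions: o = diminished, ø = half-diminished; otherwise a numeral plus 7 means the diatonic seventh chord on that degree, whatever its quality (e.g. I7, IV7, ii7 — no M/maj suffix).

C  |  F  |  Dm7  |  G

C has root C, degree 1 in C major, so I.
F has root F, degree 4 in C major, so IV.
Dm7: minor seventh chord on D = scale degree 2 → ii7.
G: root G is the dominant; major triad there is V.

I - IV - ii7 - V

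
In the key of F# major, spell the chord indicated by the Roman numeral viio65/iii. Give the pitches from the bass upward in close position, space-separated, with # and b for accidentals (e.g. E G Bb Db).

viio65/iii is a secondary leading-tone chord. The target iii is A# in F# major; the applied chord is rooted a semitone below, on G##.
Building a fully diminished seventh chord on G## gives G##-B#-D#-F#.
With the 65 figure the chord is in first inversion; from the bass B# upward in close position it reads B#-D#-F#-G##.

B# D# F# G##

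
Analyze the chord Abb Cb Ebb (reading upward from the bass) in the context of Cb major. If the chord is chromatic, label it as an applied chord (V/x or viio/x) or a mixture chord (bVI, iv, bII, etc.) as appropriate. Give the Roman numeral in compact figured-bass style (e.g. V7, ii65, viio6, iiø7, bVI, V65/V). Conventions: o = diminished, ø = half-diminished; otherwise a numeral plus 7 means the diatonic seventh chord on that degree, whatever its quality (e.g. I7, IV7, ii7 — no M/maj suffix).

bVI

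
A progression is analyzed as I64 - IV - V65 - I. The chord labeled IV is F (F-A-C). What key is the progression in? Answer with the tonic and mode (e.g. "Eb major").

C major

The anchor chord is a major triad on F, labeled IV.
Counting down 3 scale steps from F places the tonic on C; a major triad on degree 4 is diatonic only in major.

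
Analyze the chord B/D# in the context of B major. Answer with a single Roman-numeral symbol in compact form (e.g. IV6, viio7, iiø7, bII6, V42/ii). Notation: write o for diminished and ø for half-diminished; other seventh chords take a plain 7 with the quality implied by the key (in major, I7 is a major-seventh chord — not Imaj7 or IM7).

The pitches B-D#-F# form a major triad rooted on B.
B is scale degree 1 in B major, and a major triad on that degree is written I.
With D# in the bass the chord is in first inversion, so the figured bass is 6.

I6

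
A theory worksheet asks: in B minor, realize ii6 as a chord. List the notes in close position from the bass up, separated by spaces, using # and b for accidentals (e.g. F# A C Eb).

Scale degree 2 in B minor is C#; here the chord built on it is altered to a minor triad. ii6 is the minor supertonic, borrowed from the parallel major (the Dorian ii).
So the chord is C#-E-G#, a minor triad.
With the 6 figure the chord is in first inversion; from the bass E upward in close position it reads E-G#-C#.

E G# C#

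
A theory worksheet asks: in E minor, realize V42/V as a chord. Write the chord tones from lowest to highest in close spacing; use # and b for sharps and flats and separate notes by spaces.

The slash means an applied dominant: we want the dominant of V. In E minor, V is B major, and its dominant is built on F#.
Building a dominant seventh chord on F# gives F#-A#-C#-E.
With the 42 figure the chord is in third inversion; from the bass E upward in close position it reads E-F#-A#-C#.

E F# A# C#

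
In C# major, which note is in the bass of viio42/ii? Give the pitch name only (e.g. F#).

B

The applied chord viio42/ii is rooted on C##: C##-E#-G#-B.
The figure 42 means third inversion — the seventh is in the bass.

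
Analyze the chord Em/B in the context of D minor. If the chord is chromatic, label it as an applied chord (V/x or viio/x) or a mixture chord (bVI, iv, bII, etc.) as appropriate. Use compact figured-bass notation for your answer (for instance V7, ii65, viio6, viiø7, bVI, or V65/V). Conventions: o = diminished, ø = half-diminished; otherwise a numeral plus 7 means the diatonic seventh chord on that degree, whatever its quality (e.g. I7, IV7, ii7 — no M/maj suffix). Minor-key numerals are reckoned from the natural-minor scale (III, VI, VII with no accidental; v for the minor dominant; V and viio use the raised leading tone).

ii64

The pitches E-G-B form a minor triad rooted on E.
E is the second degree of D minor. This is the minor supertonic, borrowed from the parallel major (the Dorian ii).
With B in the bass the chord is in second inversion, so the figured bass is 64.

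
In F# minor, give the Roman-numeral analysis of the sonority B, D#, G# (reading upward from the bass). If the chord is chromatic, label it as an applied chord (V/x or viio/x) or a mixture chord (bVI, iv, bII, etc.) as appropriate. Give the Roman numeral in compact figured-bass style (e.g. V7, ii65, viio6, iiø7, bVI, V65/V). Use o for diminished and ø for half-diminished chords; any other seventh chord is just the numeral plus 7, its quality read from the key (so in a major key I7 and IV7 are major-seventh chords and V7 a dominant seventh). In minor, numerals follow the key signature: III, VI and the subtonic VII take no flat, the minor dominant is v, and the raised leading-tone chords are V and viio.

The pitches G#-B-D# form a minor triad rooted on G#.
G# is the second degree of F# minor. This is the minor supertonic, borrowed from the parallel major (the Dorian ii).
With B in the bass the chord is in first inversion, so the figured bass is 6.

ii6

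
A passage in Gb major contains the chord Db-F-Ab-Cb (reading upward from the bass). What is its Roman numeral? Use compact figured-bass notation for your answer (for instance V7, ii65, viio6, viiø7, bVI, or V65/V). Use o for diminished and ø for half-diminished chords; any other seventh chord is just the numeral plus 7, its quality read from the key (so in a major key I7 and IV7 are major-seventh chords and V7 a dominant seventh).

V7

The pitches Db-F-Ab-Cb form a dominant seventh chord rooted on Db.
In Gb major, Db is the dominant; the diatonic dominant seventh chord there is V7.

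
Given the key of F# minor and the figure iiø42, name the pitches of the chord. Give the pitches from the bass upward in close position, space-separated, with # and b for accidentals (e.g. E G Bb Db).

F# G# B D

The numeral's case and figure indicate a half-diminished seventh chord. In F# minor its root, the supertonic, is G#.
That chord is spelled G#-B-D-F#.
With the 42 figure the chord is in third inversion; from the bass F# upward in close position it reads F#-G#-B-D.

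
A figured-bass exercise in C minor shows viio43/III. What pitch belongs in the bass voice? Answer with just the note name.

The applied chord viio43/III is rooted on D: D-F-Ab-Cb.
The figure 43 means second inversion — the fifth is in the bass.

Ab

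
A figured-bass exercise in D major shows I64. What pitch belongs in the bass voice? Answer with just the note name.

I in D major has root D; the chord is D-F#-A.
The figure 64 means second inversion — the fifth is in the bass.

A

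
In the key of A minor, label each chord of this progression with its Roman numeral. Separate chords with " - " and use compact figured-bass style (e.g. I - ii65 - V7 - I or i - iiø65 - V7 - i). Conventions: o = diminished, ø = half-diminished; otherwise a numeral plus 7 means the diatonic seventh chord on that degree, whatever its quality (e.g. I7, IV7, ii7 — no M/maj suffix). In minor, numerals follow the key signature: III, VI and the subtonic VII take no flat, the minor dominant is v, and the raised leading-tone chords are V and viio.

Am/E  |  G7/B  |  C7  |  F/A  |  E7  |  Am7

Am/E has root A, degree 1 in A minor, so i64.
G7/B: dominant seventh chord on G = scale degree 7 → VII65.
C7: a dominant seventh chord on C, the applied dominant of VI → V7/VI.
F/A: major triad on F = scale degree 6 → VI6.
E7 has root E, degree 5 in A minor, so V7.
Am7: minor seventh chord on A = scale degree 1 → i7.

i64 - VII65 - V7/VI - VI6 - V7 - i7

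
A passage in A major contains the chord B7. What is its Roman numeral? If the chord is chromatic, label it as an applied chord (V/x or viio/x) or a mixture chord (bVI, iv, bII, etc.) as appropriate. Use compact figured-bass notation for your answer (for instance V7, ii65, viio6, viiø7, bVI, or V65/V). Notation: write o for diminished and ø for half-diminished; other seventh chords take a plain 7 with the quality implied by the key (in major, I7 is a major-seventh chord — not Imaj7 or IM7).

Stacked in thirds the chord is B-D#-F#-A: a dominant seventh chord on B.
B is not a diatonic chord root with this quality in A major, but it lies a perfect fifth above E (V), so the chord functions as an applied dominant of V.

V7/V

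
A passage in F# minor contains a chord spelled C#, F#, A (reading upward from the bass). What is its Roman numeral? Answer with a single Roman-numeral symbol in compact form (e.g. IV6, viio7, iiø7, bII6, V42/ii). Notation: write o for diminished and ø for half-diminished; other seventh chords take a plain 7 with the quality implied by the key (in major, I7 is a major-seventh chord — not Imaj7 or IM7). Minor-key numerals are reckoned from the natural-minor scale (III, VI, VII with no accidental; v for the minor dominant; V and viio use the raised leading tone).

Stacked in thirds the chord is F#-A-C#: a minor triad on F#.
In F# minor, F# is the tonic; the diatonic minor triad there is i.
With C# in the bass the chord is in second inversion, so the figured bass is 64.

i64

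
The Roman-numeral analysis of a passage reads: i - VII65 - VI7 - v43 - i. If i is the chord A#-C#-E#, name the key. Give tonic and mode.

i is given as A#-C#-E# — a minor triad with root A#.
If A# is scale degree 1 and the mode makes that degree carry a minor triad, the tonic is A# and the mode is minor.

A# minor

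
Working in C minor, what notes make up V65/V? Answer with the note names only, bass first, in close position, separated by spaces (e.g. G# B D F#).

The slash means an applied dominant: we want the dominant of V. In C minor, V is G major, and its dominant is built on D.
Building a dominant seventh chord on D gives D-F#-A-C.
With the 65 figure the chord is in first inversion; from the bass F# upward in close position it reads F#-A-C-D.

F# A C D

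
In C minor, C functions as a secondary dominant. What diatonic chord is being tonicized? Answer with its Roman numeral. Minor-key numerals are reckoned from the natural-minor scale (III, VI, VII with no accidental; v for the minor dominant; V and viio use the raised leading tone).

The chord is a major triad on C.
A dominant resolves down a perfect fifth: C → F. In C minor, F is scale degree 4, i.e. iv.

iv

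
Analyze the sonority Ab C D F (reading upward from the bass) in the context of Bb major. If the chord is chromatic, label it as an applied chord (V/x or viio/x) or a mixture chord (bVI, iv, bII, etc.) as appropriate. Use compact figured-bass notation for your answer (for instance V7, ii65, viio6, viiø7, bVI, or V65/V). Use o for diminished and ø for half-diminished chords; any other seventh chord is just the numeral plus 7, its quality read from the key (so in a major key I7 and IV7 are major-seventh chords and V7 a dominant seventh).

viiø43/IV

Stacked in thirds the chord is D-F-Ab-C: a half-diminished seventh chord on D.
D sits a half step below Eb (IV in Bb major); a diminished chord there is the applied leading-tone chord of IV.
With Ab in the bass the chord is in second inversion, so the figured bass is 43.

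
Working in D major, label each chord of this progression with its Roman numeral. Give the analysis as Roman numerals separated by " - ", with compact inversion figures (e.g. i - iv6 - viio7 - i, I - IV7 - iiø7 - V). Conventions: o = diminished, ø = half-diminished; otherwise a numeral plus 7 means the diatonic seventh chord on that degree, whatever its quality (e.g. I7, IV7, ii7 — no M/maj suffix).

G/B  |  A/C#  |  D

G/B: root G is the subdominant; major triad there is IV6.
A/C#: major triad on A = scale degree 5 → V6.
D has root D, degree 1 in D major, so I.

IV6 - V6 - I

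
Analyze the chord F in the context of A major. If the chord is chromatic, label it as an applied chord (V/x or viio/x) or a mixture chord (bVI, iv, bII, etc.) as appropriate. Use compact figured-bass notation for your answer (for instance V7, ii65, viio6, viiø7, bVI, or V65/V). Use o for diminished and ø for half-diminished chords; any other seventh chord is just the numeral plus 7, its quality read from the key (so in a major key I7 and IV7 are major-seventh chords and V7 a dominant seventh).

Stacked in thirds the chord is F-A-C: a major triad on F.
F is the lowered sixth degree of A major (diatonic 6 would be F#). This is a major triad on the lowered sixth degree, borrowed from the parallel minor.

bVI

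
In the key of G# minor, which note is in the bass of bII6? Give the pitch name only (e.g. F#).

C#

bII in G# minor has root A; the chord is A-C#-E.
The figure 6 means first inversion — the third is in the bass.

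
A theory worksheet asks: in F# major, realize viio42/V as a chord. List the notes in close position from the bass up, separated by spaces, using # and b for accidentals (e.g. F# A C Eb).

A B# D# F#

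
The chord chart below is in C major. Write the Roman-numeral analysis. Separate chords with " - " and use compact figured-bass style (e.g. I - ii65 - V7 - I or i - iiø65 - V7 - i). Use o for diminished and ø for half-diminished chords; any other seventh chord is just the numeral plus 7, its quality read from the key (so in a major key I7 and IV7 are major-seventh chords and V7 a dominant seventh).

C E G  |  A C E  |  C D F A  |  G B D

I - vi - ii42 - V

C-E-G has root C, degree 1 in C major, so I.
A-C-E: minor triad on A = scale degree 6 → vi.
C-D-F-A: minor seventh chord on D = scale degree 2 → ii42.
G-B-D: major triad on G = scale degree 5 → V.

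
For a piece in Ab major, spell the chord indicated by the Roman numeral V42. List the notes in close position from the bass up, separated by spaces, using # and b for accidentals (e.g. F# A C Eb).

Db Eb G Bb

In Ab major, the dominant is Eb, and the diatonic chord built there is a dominant seventh chord.
Stacking thirds from Eb gives Eb-G-Bb-Db.
With the 42 figure the chord is in third inversion; from the bass Db upward in close position it reads Db-Eb-G-Bb.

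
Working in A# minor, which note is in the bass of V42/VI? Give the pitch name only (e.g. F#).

The applied chord V42/VI is rooted on C#: C#-E#-G#-B.
The figure 42 means third inversion — the seventh is in the bass.

B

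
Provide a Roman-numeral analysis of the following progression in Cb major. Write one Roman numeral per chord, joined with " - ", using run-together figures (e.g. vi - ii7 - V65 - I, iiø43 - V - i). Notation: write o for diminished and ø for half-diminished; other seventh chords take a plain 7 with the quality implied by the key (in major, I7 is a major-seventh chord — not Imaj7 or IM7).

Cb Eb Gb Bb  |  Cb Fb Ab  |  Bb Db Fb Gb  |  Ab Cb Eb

I7 - IV64 - V65 - vi

Cb-Eb-Gb-Bb: root Cb is the tonic; major seventh chord there is I7.
Cb-Fb-Ab: major triad on Fb = scale degree 4 → IV64.
Bb-Db-Fb-Gb: dominant seventh chord on Gb = scale degree 5 → V65.
Ab-Cb-Eb: root Ab is the submediant; minor triad there is vi.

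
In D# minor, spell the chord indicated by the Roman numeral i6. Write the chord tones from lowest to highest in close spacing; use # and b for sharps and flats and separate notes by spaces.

F# A# D#

In D# minor, scale degree 1 is D#, and the diatonic chord built there is a minor triad.
That chord is spelled D#-F#-A#.
With the 6 figure the chord is in first inversion; from the bass F# upward in close position it reads F#-A#-D#.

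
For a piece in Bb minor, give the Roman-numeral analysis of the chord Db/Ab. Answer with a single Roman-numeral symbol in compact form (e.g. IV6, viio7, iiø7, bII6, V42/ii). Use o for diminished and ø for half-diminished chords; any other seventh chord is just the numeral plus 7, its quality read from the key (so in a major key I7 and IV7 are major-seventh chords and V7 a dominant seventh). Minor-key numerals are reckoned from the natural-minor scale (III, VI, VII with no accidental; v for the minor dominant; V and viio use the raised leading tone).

III64

The pitches Db-F-Ab form a major triad rooted on Db.
Db is scale degree 3 in Bb minor, and a major triad on that degree is written III.
With Ab in the bass the chord is in second inversion, so the figured bass is 64.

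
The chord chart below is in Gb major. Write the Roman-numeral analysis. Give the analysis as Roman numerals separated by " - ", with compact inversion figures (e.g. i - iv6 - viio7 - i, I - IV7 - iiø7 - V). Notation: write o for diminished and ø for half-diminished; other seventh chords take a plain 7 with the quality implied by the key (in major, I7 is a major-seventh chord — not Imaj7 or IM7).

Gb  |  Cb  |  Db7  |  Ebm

Gb has root Gb, degree 1 in Gb major, so I.
Cb: root Cb is the subdominant; major triad there is IV.
Db7: root Db is the dominant; dominant seventh chord there is V7.
Ebm: root Eb is the submediant; minor triad there is vi.

I - IV - V7 - vi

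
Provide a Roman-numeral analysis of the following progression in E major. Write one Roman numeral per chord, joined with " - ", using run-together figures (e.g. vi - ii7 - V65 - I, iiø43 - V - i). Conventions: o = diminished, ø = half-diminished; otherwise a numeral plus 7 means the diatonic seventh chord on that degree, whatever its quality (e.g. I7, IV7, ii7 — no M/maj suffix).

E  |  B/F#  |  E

E: root E is the tonic; major triad there is I.
B/F#: root B is the dominant; major triad there is V64.
E: major triad on E = scale degree 1 → I.

I - V64 - I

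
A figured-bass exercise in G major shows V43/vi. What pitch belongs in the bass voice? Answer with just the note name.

F#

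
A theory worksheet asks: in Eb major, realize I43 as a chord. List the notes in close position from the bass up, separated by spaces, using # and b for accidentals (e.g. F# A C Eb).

The numeral's case and figure indicate a major seventh chord. In Eb major its root, scale degree 1, is Eb.
Stacking thirds from Eb gives Eb-G-Bb-D.
The figured bass 43 indicates second inversion, placing the fifth (Bb) in the bass: Bb-D-Eb-G.

Bb D Eb G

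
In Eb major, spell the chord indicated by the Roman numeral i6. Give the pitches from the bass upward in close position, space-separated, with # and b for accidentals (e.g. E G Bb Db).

Scale degree 1 in Eb major is Eb; here the chord built on it is altered to a minor triad. i6 is the minor tonic, borrowed from the parallel minor.
So the chord is Eb-Gb-Bb.
The figured bass 6 indicates first inversion, placing the third (Gb) in the bass: Gb-Bb-Eb.

Gb Bb Eb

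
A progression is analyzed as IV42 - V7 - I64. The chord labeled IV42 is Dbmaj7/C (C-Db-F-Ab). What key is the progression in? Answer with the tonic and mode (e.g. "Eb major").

The chord Dbmaj7/C is a major seventh chord rooted on Db; its label is IV42.
IV42 on Db implies Db is the subdominant; that puts the tonic at Ab, and the uppercase numeral fits major mode.

Ab major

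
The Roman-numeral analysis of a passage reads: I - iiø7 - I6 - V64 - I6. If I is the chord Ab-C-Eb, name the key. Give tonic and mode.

Ab major

I is given as Ab-C-Eb — a major triad with root Ab.
If Ab is scale degree 1 and the mode makes that degree carry a major triad, the tonic is Ab and the mode is major.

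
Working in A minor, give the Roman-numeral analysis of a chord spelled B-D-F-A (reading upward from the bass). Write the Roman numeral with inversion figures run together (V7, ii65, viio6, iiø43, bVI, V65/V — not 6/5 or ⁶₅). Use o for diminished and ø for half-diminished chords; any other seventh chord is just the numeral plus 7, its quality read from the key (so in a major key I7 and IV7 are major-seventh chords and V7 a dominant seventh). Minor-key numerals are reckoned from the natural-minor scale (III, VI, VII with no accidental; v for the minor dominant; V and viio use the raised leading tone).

The pitches B-D-F-A form a half-diminished seventh chord rooted on B.
In A minor, B is the supertonic; the diatonic half-diminished seventh chord there is iiø7.

iiø7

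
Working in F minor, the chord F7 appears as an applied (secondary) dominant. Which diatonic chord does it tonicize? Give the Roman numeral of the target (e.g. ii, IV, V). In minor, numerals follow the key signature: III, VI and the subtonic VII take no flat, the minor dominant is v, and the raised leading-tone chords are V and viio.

The chord is a dominant seventh chord on F.
A dominant resolves down a perfect fifth: F → Bb. In F minor, Bb is scale degree 4, i.e. iv.

iv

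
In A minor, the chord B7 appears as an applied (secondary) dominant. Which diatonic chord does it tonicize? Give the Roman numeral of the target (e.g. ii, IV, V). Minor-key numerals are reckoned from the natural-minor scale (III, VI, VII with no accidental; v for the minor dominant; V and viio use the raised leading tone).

The chord is a dominant seventh chord on B.
A dominant resolves down a perfect fifth: B → E. In A minor, E is scale degree 5, i.e. V.

V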